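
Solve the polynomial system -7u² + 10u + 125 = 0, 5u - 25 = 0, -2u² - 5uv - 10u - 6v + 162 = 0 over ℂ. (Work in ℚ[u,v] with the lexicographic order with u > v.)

Compute a lex Gröbner basis by Buchberger's algorithm.
f_1 = -7u² + 10u + 125, LT = u².
f_2 = 5u - 25, LT = u.
f_3 = -2u² - 5uv - 10u - 6v + 162, LT = u².

S(f_1,f_3): lcm = u². S = -5/2uv - 45/7u - 3v + 442/7.
  leading term uv: subtract (-½v)·f_2 from -5/2uv - 45/7u - 3v + 442/7 → -45/7u - 31/2v + 442/7
  leading term u: subtract (-9/7)·f_2 from -45/7u - 31/2v + 442/7 → -31/2v + 31
  leading term v: no divisor's leading term divides it; move -31/2v to the remainder.
  leading term 1: no divisor's leading term divides it; move 31 to the remainder.
  remainder -31/2v + 31 ≠ 0; add h_4 = -31/2v + 31 to the basis.

The other S-polynomials (S(f_1,f_2), S(f_2,f_3), S(f_1,h_4), S(f_2,h_4), S(f_3,h_4)) all reduce to 0 modulo the current basis, so we have a Gröbner basis.
Inter-reduce: drop elements whose leading term is divisible by another's, tail-reduce, and make monic.
Reduced Gröbner basis: {u - 5, v - 2}.

From the last basis element, v - 2 = 0, so v takes values in {2}. Each choice, substituted upward through the basis, yields the corresponding point(s) of the solution set.
  v = 2: the earlier basis element becomes u - 5 = 0, giving u = 5 — point (5, 2).
Substituting each solution back into the original system confirms all equations vanish.

{(5, 2)}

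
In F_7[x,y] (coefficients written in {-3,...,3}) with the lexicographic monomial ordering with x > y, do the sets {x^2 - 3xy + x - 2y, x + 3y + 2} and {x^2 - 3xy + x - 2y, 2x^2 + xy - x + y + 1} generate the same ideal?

For a fixed monomial order, each ideal has a unique reduced Gröbner basis; comparing bases decides equality.
Buchberger on the first generating set:
f_1 = x^2 - 3xy + x - 2y, LT = x^2.
f_2 = x + 3y + 2, LT = x.

S(f_1,f_2): lcm = x^2. S = xy - x - 2y.
  reduce S modulo (f_1, f_2):
  remainder -3y^2 - y + 2 ≠ 0; add g_3 = -3y^2 - y + 2 to the basis.

The other S-polynomials (S(f_1,g_3), S(f_2,g_3)) all reduce to 0 modulo the current basis, so we have a Gröbner basis.
Inter-reduce: drop elements whose leading term is divisible by another's, tail-reduce, and make monic.
Reduced Gröbner basis: {x + 3y + 2, y^2 - 2y - 3}.

Buchberger on the second generating set:
h_1 = x^2 - 3xy + x - 2y, LT = x^2.
h_2 = 2x^2 + xy - x + y + 1, LT = x^2.

S(h_1,h_2): lcm = x^2. S = -2x + y + 3.
  reduce S modulo (h_1, h_2):
  remainder -2x + y + 3 ≠ 0; add k_3 = -2x + y + 3 to the basis.

S(h_1,k_3): lcm = x^2. S = xy - x - 2y.
  reduce S modulo (h_1, h_2, k_3):
  remainder -3y^2 - y + 2 ≠ 0; add k_4 = -3y^2 - y + 2 to the basis.

The other S-polynomials (S(h_2,k_3), S(h_1,k_4), S(h_2,k_4), S(k_3,k_4)) all reduce to 0 modulo the current basis, so we have a Gröbner basis.
Inter-reduce: drop elements whose leading term is divisible by another's, tail-reduce, and make monic.
Reduced Gröbner basis: {x + 3y + 2, y^2 - 2y - 3}.

These coincide, so the ideals are equal.

Yes, the ideals are equal.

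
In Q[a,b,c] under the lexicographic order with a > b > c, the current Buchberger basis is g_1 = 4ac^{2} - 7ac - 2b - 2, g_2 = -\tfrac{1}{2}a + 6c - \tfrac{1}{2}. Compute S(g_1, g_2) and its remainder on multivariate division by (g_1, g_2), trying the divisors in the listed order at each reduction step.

lcm(LM(g_1), LM(g_2)) = ac^{2}.
S = (lcm/LT(g_1))·g_1 − (lcm/LT(g_2))·g_2 = -\tfrac{7}{4}ac - \tfrac{1}{2}b + 12c^{3} - c^{2} - \tfrac{1}{2}.
Reduce S modulo (g_1, g_2) in that order:
  leading term ac: subtract (\tfrac{7}{2}c)·g_2 from -\tfrac{7}{4}ac - \tfrac{1}{2}b + 12c^{3} - c^{2} - \tfrac{1}{2} → -\tfrac{1}{2}b + 12c^{3} - 22c^{2} + \tfrac{7}{4}c - \tfrac{1}{2}
  leading term b: no divisor's leading term divides it; move -\tfrac{1}{2}b to the remainder.
  leading term c^{3}: no divisor's leading term divides it; move 12c^{3} to the remainder.
  leading term c^{2}: no divisor's leading term divides it; move -22c^{2} to the remainder.
  leading term c: no divisor's leading term divides it; move \tfrac{7}{4}c to the remainder.
  leading term 1: no divisor's leading term divides it; move -\tfrac{1}{2} to the remainder.
The remainder -\tfrac{1}{2}b + 12c^{3} - 22c^{2} + \tfrac{7}{4}c - \tfrac{1}{2} is nonzero, so it would be added as the next basis element.
This is the inner loop of Buchberger's algorithm — each nonzero remainder becomes a new basis element.

S(g_1, g_2) = -\tfrac{7}{4}ac - \tfrac{1}{2}b + 12c^{3} - c^{2} - \tfrac{1}{2}; remainder on division = -\tfrac{1}{2}b + 12c^{3} - 22c^{2} + \tfrac{7}{4}c - \tfrac{1}{2}.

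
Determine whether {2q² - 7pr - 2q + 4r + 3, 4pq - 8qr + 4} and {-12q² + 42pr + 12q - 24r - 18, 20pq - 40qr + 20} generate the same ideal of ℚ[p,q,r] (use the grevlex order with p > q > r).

Yes, the ideals are equal.

For a fixed monomial order, each ideal has a unique reduced Gröbner basis; comparing bases decides equality.
Buchberger on the first generating set:
f_1 = 2q² - 7pr - 2q + 4r + 3, LT = q².
f_2 = 4pq - 8qr + 4, LT = pq.

S(f_1,f_2): lcm = pq². S = -7/2p²r + 2q²r - pq + 2pr + 3/2p - q.
  reduce S modulo (f_1, f_2):
  remainder -7/2p²r + 7pr² + 2pr - 4r² + 3/2p - q - 3r + 1 ≠ 0; add g_3 = -7/2p²r + 7pr² + 2pr - 4r² + 3/2p - q - 3r + 1 to the basis.

The other S-polynomials (S(f_1,g_3), S(f_2,g_3)) all reduce to 0 modulo the current basis, so we have a Gröbner basis.
Inter-reduce: drop elements whose leading term is divisible by another's, tail-reduce, and make monic.
Reduced Gröbner basis: {p²r - 2pr² - 4/7pr + 8/7r² - 3/7p + 2/7q + 6/7r - 2/7, pq - 2qr + 1, q² - 7/2pr - q + 2r + 3/2}.

Buchberger on the second generating set:
h_1 = -12q² + 42pr + 12q - 24r - 18, LT = q².
h_2 = 20pq - 40qr + 20, LT = pq.

S(h_1,h_2): lcm = pq². S = -7/2p²r + 2q²r - pq + 2pr + 3/2p - q.
  reduce S modulo (h_1, h_2):
  remainder -7/2p²r + 7pr² + 2pr - 4r² + 3/2p - q - 3r + 1 ≠ 0; add k_3 = -7/2p²r + 7pr² + 2pr - 4r² + 3/2p - q - 3r + 1 to the basis.

The other S-polynomials (S(h_1,k_3), S(h_2,k_3)) all reduce to 0 modulo the current basis, so we have a Gröbner basis.
Inter-reduce: drop elements whose leading term is divisible by another's, tail-reduce, and make monic.
Reduced Gröbner basis: {p²r - 2pr² - 4/7pr + 8/7r² - 3/7p + 2/7q + 6/7r - 2/7, pq - 2qr + 1, q² - 7/2pr - q + 2r + 3/2}.

The two bases agree; hence the ideals are identical.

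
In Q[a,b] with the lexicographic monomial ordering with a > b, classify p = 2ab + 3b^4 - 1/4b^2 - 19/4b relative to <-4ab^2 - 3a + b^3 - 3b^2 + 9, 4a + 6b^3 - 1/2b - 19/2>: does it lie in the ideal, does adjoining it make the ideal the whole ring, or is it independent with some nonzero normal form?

First compute the reduced Gröbner basis of I by Buchberger's algorithm.
f_1 = -4ab^2 - 3a + b^3 - 3b^2 + 9, LT = ab^2.
f_2 = 4a + 6b^3 - 1/2b - 19/2, LT = a.

S(f_1,f_2): lcm = ab^2. S = 3/4a - 3/2b^5 - 1/8b^3 + 25/8b^2 - 9/4.
  leading term a: subtract (3/16)·f_2 from 3/4a - 3/2b^5 - 1/8b^3 + 25/8b^2 - 9/4 → -3/2b^5 - 5/4b^3 + 25/8b^2 + 3/32b - 15/32
  leading term b^5: no divisor's leading term divides it; move -3/2b^5 to the remainder.
  leading term b^3: no divisor's leading term divides it; move -5/4b^3 to the remainder.
  leading term b^2: no divisor's leading term divides it; move 25/8b^2 to the remainder.
  leading term b: no divisor's leading term divides it; move 3/32b to the remainder.
  leading term 1: no divisor's leading term divides it; move -15/32 to the remainder.
  remainder -3/2b^5 - 5/4b^3 + 25/8b^2 + 3/32b - 15/32 ≠ 0; add h_3 = -3/2b^5 - 5/4b^3 + 25/8b^2 + 3/32b - 15/32 to the basis.

S(f_1,h_3): lcm = ab^5. S = -1/12ab^3 + 25/12ab^2 + 1/16ab - 5/16a - 1/4b^6 + 3/4b^5 - 9/4b^3.
  leading term ab^3: subtract (1/48b)·f_1 from -1/12ab^3 + 25/12ab^2 + 1/16ab - 5/16a - 1/4b^6 + 3/4b^5 - 9/4b^3 → 25/12ab^2 + 1/8ab - 5/16a - 1/4b^6 + 3/4b^5 - 1/48b^4 - 35/16b^3 - 3/16b
  leading term ab^2: subtract (-25/48)·f_1 from 25/12ab^2 + 1/8ab - 5/16a - 1/4b^6 + 3/4b^5 - 1/48b^4 - 35/16b^3 - 3/16b → 1/8ab - 15/8a - 1/4b^6 + 3/4b^5 - 1/48b^4 - 5/3b^3 - 25/16b^2 - 3/16b + 75/16
  leading term ab: subtract (1/32b)·f_2 from 1/8ab - 15/8a - 1/4b^6 + 3/4b^5 - 1/48b^4 - 5/3b^3 - 25/16b^2 - 3/16b + 75/16 → -15/8a - 1/4b^6 + 3/4b^5 - 5/24b^4 - 5/3b^3 - 99/64b^2 + 7/64b + 75/16
  leading term a: subtract (-15/32)·f_2 from -15/8a - 1/4b^6 + 3/4b^5 - 5/24b^4 - 5/3b^3 - 99/64b^2 + 7/64b + 75/16 → -1/4b^6 + 3/4b^5 - 5/24b^4 + 55/48b^3 - 99/64b^2 - 1/8b + 15/64
  leading term b^6: subtract (1/6b)·h_3 from -1/4b^6 + 3/4b^5 - 5/24b^4 + 55/48b^3 - 99/64b^2 - 1/8b + 15/64 → 3/4b^5 + 5/8b^3 - 25/16b^2 - 3/64b + 15/64
  leading term b^5: subtract (-1/2)·h_3 from 3/4b^5 + 5/8b^3 - 25/16b^2 - 3/64b + 15/64 → 0
  remainder 0.

S(f_2,h_3): leading monomials are coprime, so the S-polynomial reduces to 0 (Buchberger's first criterion).
Every S-polynomial of the final basis reduces to 0, so we have a Gröbner basis.
Inter-reduce: drop elements whose leading term is divisible by another's, tail-reduce, and make monic.
Reduced Gröbner basis: {a + 3/2b^3 - 1/8b - 19/8, b^5 + 5/6b^3 - 25/12b^2 - 1/16b + 5/16}.
Label its elements g_1 = a + 3/2b^3 - 1/8b - 19/8, g_2 = b^5 + 5/6b^3 - 25/12b^2 - 1/16b + 5/16.

Reduce p = 2ab + 3b^4 - 1/4b^2 - 19/4b modulo G:
  leading term ab: subtract (2b)·g_1 from 2ab + 3b^4 - 1/4b^2 - 19/4b → 0
  normal form = 0.
Since the normal form is 0, p ∈ I.

2ab + 3b^4 - 1/4b^2 - 19/4b lies in I (it reduces to 0).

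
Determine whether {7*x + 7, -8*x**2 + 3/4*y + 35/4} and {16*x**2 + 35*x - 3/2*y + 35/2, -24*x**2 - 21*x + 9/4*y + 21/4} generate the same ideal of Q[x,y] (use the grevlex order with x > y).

Yes, the ideals are equal.

Equality of ideals is decidable: compute both reduced Gröbner bases (unique for the ordering) and check whether they agree.
Buchberger on the first generating set:
f_1 = 7*x + 7, LT = x.
f_2 = -8*x**2 + 3/4*y + 35/4, LT = x**2.

S(f_1,f_2): lcm = x**2. S = x + 3/32*y + 35/32.
  reduce S modulo (f_1, f_2):
  remainder 3/32*y + 3/32 ≠ 0; add g_3 = 3/32*y + 3/32 to the basis.

The other S-polynomials (S(f_1,g_3), S(f_2,g_3)) all reduce to 0 modulo the current basis, so we have a Gröbner basis.
Inter-reduce: drop elements whose leading term is divisible by another's, tail-reduce, and make monic.
Reduced Gröbner basis: {x + 1, y + 1}.

Buchberger on the second generating set:
h_1 = 16*x**2 + 35*x - 3/2*y + 35/2, LT = x**2.
h_2 = -24*x**2 - 21*x + 9/4*y + 21/4, LT = x**2.

S(h_1,h_2): lcm = x**2. S = 21/16*x + 21/16.
  reduce S modulo (h_1, h_2):
  remainder 21/16*x + 21/16 ≠ 0; add k_3 = 21/16*x + 21/16 to the basis.

S(h_1,k_3): lcm = x**2. S = 19/16*x - 3/32*y + 35/32.
  reduce S modulo (h_1, h_2, k_3):
  remainder -3/32*y - 3/32 ≠ 0; add k_4 = -3/32*y - 3/32 to the basis.

The other S-polynomials (S(h_2,k_3), S(h_1,k_4), S(h_2,k_4), S(k_3,k_4)) all reduce to 0 modulo the current basis, so we have a Gröbner basis.
Inter-reduce: drop elements whose leading term is divisible by another's, tail-reduce, and make monic.
Reduced Gröbner basis: {x + 1, y + 1}.

Same reduced basis, so the two generating sets span the same ideal.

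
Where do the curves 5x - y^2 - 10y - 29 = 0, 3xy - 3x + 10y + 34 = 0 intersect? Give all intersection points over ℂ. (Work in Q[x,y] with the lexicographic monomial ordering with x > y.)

{(4, -1), (-4/3 - 2*sqrt(105)*I/15, -4 - sqrt(105)*I/3), (-4/3 + 2*sqrt(105)*I/15, -4 + sqrt(105)*I/3)}

Compute a lex Gröbner basis by Buchberger's algorithm.
f_1 = 5x - y^2 - 10y - 29, LT = x.
f_2 = 3xy - 3x + 10y + 34, LT = xy.

S(f_1,f_2): lcm = xy. S = x - 1/5y^3 - 2y^2 - 137/15y - 34/3.
  leading term x: subtract (1/5)·f_1 from x - 1/5y^3 - 2y^2 - 137/15y - 34/3 → -1/5y^3 - 9/5y^2 - 107/15y - 83/15
  leading term y^3: no divisor's leading term divides it; move -1/5y^3 to the remainder.
  leading term y^2: no divisor's leading term divides it; move -9/5y^2 to the remainder.
  leading term y: no divisor's leading term divides it; move -107/15y to the remainder.
  leading term 1: no divisor's leading term divides it; move -83/15 to the remainder.
  remainder -1/5y^3 - 9/5y^2 - 107/15y - 83/15 ≠ 0; add h_3 = -1/5y^3 - 9/5y^2 - 107/15y - 83/15 to the basis.

S(f_1,h_3): leading monomials are coprime, so the S-polynomial reduces to 0 (Buchberger's first criterion).
S(f_2,h_3): lcm = xy^3. S = -10xy^2 - 107/3xy - 83/3x + 10/3y^3 + 34/3y^2.
  leading term xy^2: subtract (-2y^2)·f_1 from -10xy^2 - 107/3xy - 83/3x + 10/3y^3 + 34/3y^2 → -107/3xy - 83/3x - 2y^4 - 50/3y^3 - 140/3y^2
  leading term xy: subtract (-107/15y)·f_1 from -107/3xy - 83/3x - 2y^4 - 50/3y^3 - 140/3y^2 → -83/3x - 2y^4 - 119/5y^3 - 118y^2 - 3103/15y
  leading term x: subtract (-83/15)·f_1 from -83/3x - 2y^4 - 119/5y^3 - 118y^2 - 3103/15y → -2y^4 - 119/5y^3 - 1853/15y^2 - 1311/5y - 2407/15
  leading term y^4: subtract (10y)·h_3 from -2y^4 - 119/5y^3 - 1853/15y^2 - 1311/5y - 2407/15 → -29/5y^3 - 261/5y^2 - 3103/15y - 2407/15
  leading term y^3: subtract (29)·h_3 from -29/5y^3 - 261/5y^2 - 3103/15y - 2407/15 → 0
  remainder 0.

Every S-polynomial of the final basis reduces to 0, so we have a Gröbner basis.
Inter-reduce: drop elements whose leading term is divisible by another's, tail-reduce, and make monic.
Reduced Gröbner basis: {x - 1/5y^2 - 2y - 29/5, y^3 + 9y^2 + 107/3y + 83/3}.

Since the basis is lex-ordered, y^3 + 9y^2 + 107/3y + 83/3 is univariate in y. Its roots are {-1, -4 - sqrt(105)*I/3, -4 + sqrt(105)*I/3}. Back-substituting each root into the other basis elements fixes the other coordinates.
  y = -1: the earlier basis element becomes x - 4 = 0, giving x = 4 — point (4, -1).
  y = -4 - sqrt(105)*I/3: the earlier basis element becomes x + 4/3 + 2*sqrt(105)*I/15 = 0, giving x = -4/3 - 2*sqrt(105)*I/15 — point (-4/3 - 2*sqrt(105)*I/15, -4 - sqrt(105)*I/3).
  y = -4 + sqrt(105)*I/3: the earlier basis element becomes x + 4/3 - 2*sqrt(105)*I/15 = 0, giving x = -4/3 + 2*sqrt(105)*I/15 — point (-4/3 + 2*sqrt(105)*I/15, -4 + sqrt(105)*I/3).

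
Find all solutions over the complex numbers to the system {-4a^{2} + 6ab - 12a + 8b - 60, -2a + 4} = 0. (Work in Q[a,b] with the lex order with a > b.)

{(2, 5)}

Compute a lex Gröbner basis by Buchberger's algorithm.
f_1 = -4a^{2} + 6ab - 12a + 8b - 60, LT = a^{2}.
f_2 = -2a + 4, LT = a.

S(f_1,f_2): lcm = a^{2}. S = -\tfrac{3}{2}ab + 5a - 2b + 15.
  leading term ab: subtract (\tfrac{3}{4}b)·f_2 from -\tfrac{3}{2}ab + 5a - 2b + 15 → 5a - 5b + 15
  leading term a: subtract (-\tfrac{5}{2})·f_2 from 5a - 5b + 15 → -5b + 25
  leading term b: no divisor's leading term divides it; move -5b to the remainder.
  leading term 1: no divisor's leading term divides it; move 25 to the remainder.
  remainder -5b + 25 ≠ 0; add h_3 = -5b + 25 to the basis.

The other S-polynomials (S(f_1,h_3), S(f_2,h_3)) all reduce to 0 modulo the current basis, so we have a Gröbner basis.
Inter-reduce: drop elements whose leading term is divisible by another's, tail-reduce, and make monic.
Reduced Gröbner basis: {a - 2, b - 5}.

From the last basis element, b - 5 = 0, so b takes values in {5}. Each choice, substituted upward through the basis, yields the corresponding point(s) of the solution set.
  b = 5: the earlier basis element becomes a - 2 = 0, giving a = 2 — point (2, 5).
Check: every point annihilates each of the original generators.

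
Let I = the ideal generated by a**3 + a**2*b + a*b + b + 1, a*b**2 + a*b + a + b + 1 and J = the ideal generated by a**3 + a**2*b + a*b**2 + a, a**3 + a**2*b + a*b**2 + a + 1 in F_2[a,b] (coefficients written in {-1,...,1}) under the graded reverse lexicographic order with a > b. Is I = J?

Since reduced Gröbner bases are canonical representatives of ideals under a given ordering, it suffices to compute and compare them.
Buchberger on the first generating set:
f_1 = a**3 + a**2*b + a*b + b + 1, LT = a**3.
f_2 = a*b**2 + a*b + a + b + 1, LT = a*b**2.

S(f_1,f_2): lcm = a**3*b**2. S = a**2*b**3 + a**3*b + a*b**3 + a**3 + a**2*b + b**3 + a**2 + b**2.
  leading term a**2*b**3: subtract (a*b)·f_2 from a**2*b**3 + a**3*b + a*b**3 + a**3 + a**2*b + b**3 + a**2 + b**2 → a**3*b + a**2*b**2 + a*b**3 + a**3 + a*b**2 + b**3 + a**2 + a*b + b**2
  leading term a**3*b: subtract (b)·f_1 from a**3*b + a**2*b**2 + a*b**3 + a**3 + a*b**2 + b**3 + a**2 + a*b + b**2 → a*b**3 + a**3 + b**3 + a**2 + a*b + b
  leading term a*b**3: subtract (b)·f_2 from a*b**3 + a**3 + b**3 + a**2 + a*b + b → a**3 + a*b**2 + b**3 + a**2 + b**2
  leading term a**3: subtract (1)·f_1 from a**3 + a*b**2 + b**3 + a**2 + b**2 → a**2*b + a*b**2 + b**3 + a**2 + a*b + b**2 + b + 1
  leading term a**2*b: no divisor's leading term divides it; move a**2*b to the remainder.
  leading term a*b**2: subtract (1)·f_2 from a*b**2 + b**3 + a**2 + a*b + b**2 + b + 1 → b**3 + a**2 + b**2 + a
  leading term b**3: no divisor's leading term divides it; move b**3 to the remainder.
  leading term a**2: no divisor's leading term divides it; move a**2 to the remainder.
  leading term b**2: no divisor's leading term divides it; move b**2 to the remainder.
  leading term a: no divisor's leading term divides it; move a to the remainder.
  remainder a**2*b + b**3 + a**2 + b**2 + a ≠ 0; add g_3 = a**2*b + b**3 + a**2 + b**2 + a to the basis.

S(f_2,g_3): lcm = a**2*b**2. S = b**4 + b**3 + a**2 + a.
  leading term b**4: no divisor's leading term divides it; move b**4 to the remainder.
  leading term b**3: no divisor's leading term divides it; move b**3 to the remainder.
  leading term a**2: no divisor's leading term divides it; move a**2 to the remainder.
  leading term a: no divisor's leading term divides it; move a to the remainder.
  remainder b**4 + b**3 + a**2 + a ≠ 0; add g_4 = b**4 + b**3 + a**2 + a to the basis.

The other S-polynomials (S(f_1,g_3), S(f_1,g_4), S(f_2,g_4), S(g_3,g_4)) all reduce to 0 modulo the current basis, so we have a Gröbner basis.
Inter-reduce: drop elements whose leading term is divisible by another's, tail-reduce, and make monic.
Reduced Gröbner basis: {b**4 + b**3 + a**2 + a, a**3 + b**3 + a**2 + a*b + b**2 + a + b + 1, a**2*b + b**3 + a**2 + b**2 + a, a*b**2 + a*b + a + b + 1}.

Buchberger on the second generating set:
h_1 = a**3 + a**2*b + a*b**2 + a, LT = a**3.
h_2 = a**3 + a**2*b + a*b**2 + a + 1, LT = a**3.

S(h_1,h_2): lcm = a**3. S = 1.
  leading term 1: no divisor's leading term divides it; move 1 to the remainder.
  remainder 1 ≠ 0; add k_3 = 1 to the basis.

The other S-polynomials (S(h_1,k_3), S(h_2,k_3)) all reduce to 0 modulo the current basis, so we have a Gröbner basis.
Inter-reduce: drop elements whose leading term is divisible by another's, tail-reduce, and make monic.
Reduced Gröbner basis: {1}.

The bases are distinct; the ideals are different.

No, the ideals differ.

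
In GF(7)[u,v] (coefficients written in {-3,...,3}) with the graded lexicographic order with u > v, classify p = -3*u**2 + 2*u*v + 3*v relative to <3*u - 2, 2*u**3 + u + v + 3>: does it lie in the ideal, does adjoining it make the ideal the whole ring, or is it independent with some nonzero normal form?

First compute the reduced Gröbner basis of I by Buchberger's algorithm.
f_1 = 3*u - 2, LT = u.
f_2 = 2*u**3 + u + v + 3, LT = u**3.

S(f_1,f_2): lcm = u**3. S = -3*u**2 + 3*u + 3*v + 2.
  leading term u**2: subtract (-u)·f_1 from -3*u**2 + 3*u + 3*v + 2 → u + 3*v + 2
  leading term u: subtract (-2)·f_1 from u + 3*v + 2 → 3*v - 2
  leading term v: no divisor's leading term divides it; move 3*v to the remainder.
  leading term 1: no divisor's leading term divides it; move -2 to the remainder.
  remainder 3*v - 2 ≠ 0; add h_3 = 3*v - 2 to the basis.

The other S-polynomials (S(f_1,h_3), S(f_2,h_3)) all reduce to 0 modulo the current basis, so we have a Gröbner basis.
Inter-reduce: drop elements whose leading term is divisible by another's, tail-reduce, and make monic.
Reduced Gröbner basis: {u - 3, v - 3}.
Label its elements g_1 = u - 3, g_2 = v - 3.

Reduce p = -3*u**2 + 2*u*v + 3*v modulo G:
  leading term u**2: subtract (-3*u)·g_1 from -3*u**2 + 2*u*v + 3*v → 2*u*v - 2*u + 3*v
  leading term u*v: subtract (2*v)·g_1 from 2*u*v - 2*u + 3*v → -2*u + 2*v
  leading term u: subtract (-2)·g_1 from -2*u + 2*v → 2*v + 1
  leading term v: subtract (2)·g_2 from 2*v + 1 → 0
  normal form = 0.
Since the normal form is 0, p ∈ I.

-3*u**2 + 2*u*v + 3*v lies in I (it reduces to 0).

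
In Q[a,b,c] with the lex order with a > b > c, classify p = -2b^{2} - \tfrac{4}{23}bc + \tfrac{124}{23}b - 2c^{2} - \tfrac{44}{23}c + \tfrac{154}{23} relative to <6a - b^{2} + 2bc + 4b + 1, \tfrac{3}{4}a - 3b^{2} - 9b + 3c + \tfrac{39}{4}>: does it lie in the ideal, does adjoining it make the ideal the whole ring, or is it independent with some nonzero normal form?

First compute the reduced Gröbner basis of I by Buchberger's algorithm.
f_1 = 6a - b^{2} + 2bc + 4b + 1, LT = a.
f_2 = \tfrac{3}{4}a - 3b^{2} - 9b + 3c + \tfrac{39}{4}, LT = a.

S(f_1,f_2): lcm = a. S = \tfrac{23}{6}b^{2} + \tfrac{1}{3}bc + \tfrac{38}{3}b - 4c - \tfrac{77}{6}.
  leading term b^{2}: no divisor's leading term divides it; move \tfrac{23}{6}b^{2} to the remainder.
  leading term bc: no divisor's leading term divides it; move \tfrac{1}{3}bc to the remainder.
  leading term b: no divisor's leading term divides it; move \tfrac{38}{3}b to the remainder.
  leading term c: no divisor's leading term divides it; move -4c to the remainder.
  leading term 1: no divisor's leading term divides it; move -\tfrac{77}{6} to the remainder.
  remainder \tfrac{23}{6}b^{2} + \tfrac{1}{3}bc + \tfrac{38}{3}b - 4c - \tfrac{77}{6} ≠ 0; add h_3 = \tfrac{23}{6}b^{2} + \tfrac{1}{3}bc + \tfrac{38}{3}b - 4c - \tfrac{77}{6} to the basis.

S(f_1,h_3): leading monomials are coprime, so the S-polynomial reduces to 0 (Buchberger's first criterion).
S(f_2,h_3): leading monomials are coprime, so the S-polynomial reduces to 0 (Buchberger's first criterion).
Every S-polynomial of the final basis reduces to 0, so we have a Gröbner basis.
Inter-reduce: drop elements whose leading term is divisible by another's, tail-reduce, and make monic.
Reduced Gröbner basis: {a + \tfrac{8}{23}bc + \tfrac{28}{23}b - \tfrac{4}{23}c - \tfrac{9}{23}, b^{2} + \tfrac{2}{23}bc + \tfrac{76}{23}b - \tfrac{24}{23}c - \tfrac{77}{23}}.
Label its elements g_1 = a + \tfrac{8}{23}bc + \tfrac{28}{23}b - \tfrac{4}{23}c - \tfrac{9}{23}, g_2 = b^{2} + \tfrac{2}{23}bc + \tfrac{76}{23}b - \tfrac{24}{23}c - \tfrac{77}{23}.

Reduce p = -2b^{2} - \tfrac{4}{23}bc + \tfrac{124}{23}b - 2c^{2} - \tfrac{44}{23}c + \tfrac{154}{23} modulo G:
  leading term b^{2}: subtract (-2)·g_2 from -2b^{2} - \tfrac{4}{23}bc + \tfrac{124}{23}b - 2c^{2} - \tfrac{44}{23}c + \tfrac{154}{23} → 12b - 2c^{2} - 4c
  leading term b: no divisor's leading term divides it; move 12b to the remainder.
  leading term c^{2}: no divisor's leading term divides it; move -2c^{2} to the remainder.
  leading term c: no divisor's leading term divides it; move -4c to the remainder.
  normal form = 12b - 2c^{2} - 4c.
The normal form is nonzero, so p ∉ I. Since p minus its normal form lies in I, I + (p) = I + (r) where r = 12b - 2c^{2} - 4c; decide whether this ideal is the whole ring.
Run Buchberger on G together with r (pairs among the g_i already reduce to 0 since G is a Gröbner basis):
g_1 = a + \tfrac{8}{23}bc + \tfrac{28}{23}b - \tfrac{4}{23}c - \tfrac{9}{23}, LT = a.
g_2 = b^{2} + \tfrac{2}{23}bc + \tfrac{76}{23}b - \tfrac{24}{23}c - \tfrac{77}{23}, LT = b^{2}.
r = 12b - 2c^{2} - 4c, LT = b.

S(g_1,g_2): leading monomials are coprime, so the S-polynomial reduces to 0 (Buchberger's first criterion).
S(g_1,r): leading monomials are coprime, so the S-polynomial reduces to 0 (Buchberger's first criterion).
S(g_2,r): lcm = b^{2}. S = \tfrac{1}{6}bc^{2} + \tfrac{29}{69}bc + \tfrac{76}{23}b - \tfrac{24}{23}c - \tfrac{77}{23}.
  leading term bc^{2}: subtract (\tfrac{1}{72}c^{2})·r from \tfrac{1}{6}bc^{2} + \tfrac{29}{69}bc + \tfrac{76}{23}b - \tfrac{24}{23}c - \tfrac{77}{23} → \tfrac{29}{69}bc + \tfrac{76}{23}b + \tfrac{1}{36}c^{4} + \tfrac{1}{18}c^{3} - \tfrac{24}{23}c - \tfrac{77}{23}
  leading term bc: subtract (\tfrac{29}{828}c)·r from \tfrac{29}{69}bc + \tfrac{76}{23}b + \tfrac{1}{36}c^{4} + \tfrac{1}{18}c^{3} - \tfrac{24}{23}c - \tfrac{77}{23} → \tfrac{76}{23}b + \tfrac{1}{36}c^{4} + \tfrac{26}{207}c^{3} + \tfrac{29}{207}c^{2} - \tfrac{24}{23}c - \tfrac{77}{23}
  leading term b: subtract (\tfrac{19}{69})·r from \tfrac{76}{23}b + \tfrac{1}{36}c^{4} + \tfrac{26}{207}c^{3} + \tfrac{29}{207}c^{2} - \tfrac{24}{23}c - \tfrac{77}{23} → \tfrac{1}{36}c^{4} + \tfrac{26}{207}c^{3} + \tfrac{143}{207}c^{2} + \tfrac{4}{69}c - \tfrac{77}{23}
  leading term c^{4}: no divisor's leading term divides it; move \tfrac{1}{36}c^{4} to the remainder.
  leading term c^{3}: no divisor's leading term divides it; move \tfrac{26}{207}c^{3} to the remainder.
  leading term c^{2}: no divisor's leading term divides it; move \tfrac{143}{207}c^{2} to the remainder.
  leading term c: no divisor's leading term divides it; move \tfrac{4}{69}c to the remainder.
  leading term 1: no divisor's leading term divides it; move -\tfrac{77}{23} to the remainder.
  remainder \tfrac{1}{36}c^{4} + \tfrac{26}{207}c^{3} + \tfrac{143}{207}c^{2} + \tfrac{4}{69}c - \tfrac{77}{23} ≠ 0; add m_4 = \tfrac{1}{36}c^{4} + \tfrac{26}{207}c^{3} + \tfrac{143}{207}c^{2} + \tfrac{4}{69}c - \tfrac{77}{23} to the basis.

S(g_1,m_4): leading monomials are coprime, so the S-polynomial reduces to 0 (Buchberger's first criterion).
S(g_2,m_4): leading monomials are coprime, so the S-polynomial reduces to 0 (Buchberger's first criterion).
S(r,m_4): leading monomials are coprime, so the S-polynomial reduces to 0 (Buchberger's first criterion).
Every S-polynomial of the final basis reduces to 0, so we have a Gröbner basis.
Inter-reduce: drop elements whose leading term is divisible by another's, tail-reduce, and make monic.
Reduced Gröbner basis: {a + \tfrac{4}{69}c^{3} + \tfrac{22}{69}c^{2} + \tfrac{16}{69}c - \tfrac{9}{23}, b - \tfrac{1}{6}c^{2} - \tfrac{1}{3}c, c^{4} + \tfrac{104}{23}c^{3} + \tfrac{572}{23}c^{2} + \tfrac{48}{23}c - \tfrac{2772}{23}}.
The reduced Gröbner basis of I + (p) is {a + \tfrac{4}{69}c^{3} + \tfrac{22}{69}c^{2} + \tfrac{16}{69}c - \tfrac{9}{23}, b - \tfrac{1}{6}c^{2} - \tfrac{1}{3}c, c^{4} + \tfrac{104}{23}c^{3} + \tfrac{572}{23}c^{2} + \tfrac{48}{23}c - \tfrac{2772}{23}} ≠ {1}, a proper ideal, so the enlarged system stays consistent: p is independent of I, with normal form 12b - 2c^{2} - 4c.

-2b^{2} - \tfrac{4}{23}bc + \tfrac{124}{23}b - 2c^{2} - \tfrac{44}{23}c + \tfrac{154}{23} is independent of I; its normal form modulo I is 12b - 2c^{2} - 4c.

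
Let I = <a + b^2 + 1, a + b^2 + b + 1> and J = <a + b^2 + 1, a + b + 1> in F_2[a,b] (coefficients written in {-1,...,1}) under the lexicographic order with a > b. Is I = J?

Two ideals are equal iff their reduced Gröbner bases coincide (the reduced basis is unique for a fixed ordering).
Buchberger on the first generating set:
f_1 = a + b^2 + 1, LT = a.
f_2 = a + b^2 + b + 1, LT = a.

S(f_1,f_2): lcm = a. S = b.
  leading term b: no divisor's leading term divides it; move b to the remainder.
  remainder b ≠ 0; add g_3 = b to the basis.

S(f_1,g_3): leading monomials are coprime, so the S-polynomial reduces to 0 (Buchberger's first criterion).
S(f_2,g_3): leading monomials are coprime, so the S-polynomial reduces to 0 (Buchberger's first criterion).
Every S-polynomial of the final basis reduces to 0, so we have a Gröbner basis.
Inter-reduce: drop elements whose leading term is divisible by another's, tail-reduce, and make monic.
Reduced Gröbner basis: {a + 1, b}.

Buchberger on the second generating set:
h_1 = a + b^2 + 1, LT = a.
h_2 = a + b + 1, LT = a.

S(h_1,h_2): lcm = a. S = b^2 + b.
  leading term b^2: no divisor's leading term divides it; move b^2 to the remainder.
  leading term b: no divisor's leading term divides it; move b to the remainder.
  remainder b^2 + b ≠ 0; add k_3 = b^2 + b to the basis.

S(h_1,k_3): leading monomials are coprime, so the S-polynomial reduces to 0 (Buchberger's first criterion).
S(h_2,k_3): leading monomials are coprime, so the S-polynomial reduces to 0 (Buchberger's first criterion).
Every S-polynomial of the final basis reduces to 0, so we have a Gröbner basis.
Inter-reduce: drop elements whose leading term is divisible by another's, tail-reduce, and make monic.
Reduced Gröbner basis: {a + b + 1, b^2 + b}.

The bases are distinct; the ideals are different.
The choice of monomial ordering does not affect the verdict — as long as both bases are computed under the same ordering, their equality decides ideal equality.

No, the ideals differ.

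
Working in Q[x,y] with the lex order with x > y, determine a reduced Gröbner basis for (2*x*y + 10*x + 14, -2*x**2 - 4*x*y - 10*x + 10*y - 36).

f_1 = 2*x*y + 10*x + 14, LT = x*y.
f_2 = -2*x**2 - 4*x*y - 10*x + 10*y - 36, LT = x**2.

S(f_1,f_2): lcm = x**2*y. S = 5*x**2 - 2*x*y**2 - 5*x*y + 7*x + 5*y**2 - 18*y.
  leading term x**2: subtract (-5/2)·f_2 from 5*x**2 - 2*x*y**2 - 5*x*y + 7*x + 5*y**2 - 18*y → -2*x*y**2 - 15*x*y - 18*x + 5*y**2 + 7*y - 90
  leading term x*y**2: subtract (-y)·f_1 from -2*x*y**2 - 15*x*y - 18*x + 5*y**2 + 7*y - 90 → -5*x*y - 18*x + 5*y**2 + 21*y - 90
  leading term x*y: subtract (-5/2)·f_1 from -5*x*y - 18*x + 5*y**2 + 21*y - 90 → 7*x + 5*y**2 + 21*y - 55
  leading term x: no divisor's leading term divides it; move 7*x to the remainder.
  leading term y**2: no divisor's leading term divides it; move 5*y**2 to the remainder.
  leading term y: no divisor's leading term divides it; move 21*y to the remainder.
  leading term 1: no divisor's leading term divides it; move -55 to the remainder.
  remainder 7*x + 5*y**2 + 21*y - 55 ≠ 0; add g_3 = 7*x + 5*y**2 + 21*y - 55 to the basis.

S(f_1,g_3): lcm = x*y. S = 5*x - 5/7*y**3 - 3*y**2 + 55/7*y + 7.
  leading term x: subtract (5/7)·g_3 from 5*x - 5/7*y**3 - 3*y**2 + 55/7*y + 7 → -5/7*y**3 - 46/7*y**2 - 50/7*y + 324/7
  leading term y**3: no divisor's leading term divides it; move -5/7*y**3 to the remainder.
  leading term y**2: no divisor's leading term divides it; move -46/7*y**2 to the remainder.
  leading term y: no divisor's leading term divides it; move -50/7*y to the remainder.
  leading term 1: no divisor's leading term divides it; move 324/7 to the remainder.
  remainder -5/7*y**3 - 46/7*y**2 - 50/7*y + 324/7 ≠ 0; add g_4 = -5/7*y**3 - 46/7*y**2 - 50/7*y + 324/7 to the basis.

The other S-polynomials (S(f_2,g_3), S(f_1,g_4), S(f_2,g_4), S(g_3,g_4)) all reduce to 0 modulo the current basis, so we have a Gröbner basis.
Inter-reduce: drop elements whose leading term is divisible by another's, tail-reduce, and make monic.

G = {x + 5/7*y**2 + 3*y - 55/7, y**3 + 46/5*y**2 + 10*y - 324/5}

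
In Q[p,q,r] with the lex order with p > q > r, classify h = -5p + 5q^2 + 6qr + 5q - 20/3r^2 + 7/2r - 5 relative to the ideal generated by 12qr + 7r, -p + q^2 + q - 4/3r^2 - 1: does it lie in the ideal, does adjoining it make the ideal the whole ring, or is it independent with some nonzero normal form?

-5p + 5q^2 + 6qr + 5q - 20/3r^2 + 7/2r - 5 lies in I (it reduces to 0).

First compute the reduced Gröbner basis of I by Buchberger's algorithm.
f_1 = 12qr + 7r, LT = qr.
f_2 = -p + q^2 + q - 4/3r^2 - 1, LT = p.

The S-polynomials (S(f_1,f_2)) all reduce to 0 modulo the current basis, so we have a Gröbner basis.
Inter-reduce: drop elements whose leading term is divisible by another's, tail-reduce, and make monic.
Reduced Gröbner basis: {p - q^2 - q + 4/3r^2 + 1, qr + 7/12r}.
Label its elements g_1 = p - q^2 - q + 4/3r^2 + 1, g_2 = qr + 7/12r.

Reduce h = -5p + 5q^2 + 6qr + 5q - 20/3r^2 + 7/2r - 5 modulo G:
  leading term p: subtract (-5)·g_1 from -5p + 5q^2 + 6qr + 5q - 20/3r^2 + 7/2r - 5 → 6qr + 7/2r
  leading term qr: subtract (6)·g_2 from 6qr + 7/2r → 0
  normal form = 0.
Since the normal form is 0, h ∈ I.

Ideal membership is decidable via reduction modulo a Gröbner basis.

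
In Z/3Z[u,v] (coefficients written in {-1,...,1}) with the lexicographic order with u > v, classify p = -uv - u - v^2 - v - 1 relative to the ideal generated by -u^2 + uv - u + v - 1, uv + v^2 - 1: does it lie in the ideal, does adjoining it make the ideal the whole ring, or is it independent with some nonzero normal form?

First compute the reduced Gröbner basis of I by Buchberger's algorithm.
f_1 = -u^2 + uv - u + v - 1, LT = u^2.
f_2 = uv + v^2 - 1, LT = uv.

S(f_1,f_2): lcm = u^2v. S = uv^2 + uv + u - v^2 + v.
  leading term uv^2: subtract (v)·f_2 from uv^2 + uv + u - v^2 + v → uv + u - v^3 - v^2 - v
  leading term uv: subtract (1)·f_2 from uv + u - v^3 - v^2 - v → u - v^3 + v^2 - v + 1
  leading term u: no divisor's leading term divides it; move u to the remainder.
  leading term v^3: no divisor's leading term divides it; move -v^3 to the remainder.
  leading term v^2: no divisor's leading term divides it; move v^2 to the remainder.
  leading term v: no divisor's leading term divides it; move -v to the remainder.
  leading term 1: no divisor's leading term divides it; move 1 to the remainder.
  remainder u - v^3 + v^2 - v + 1 ≠ 0; add h_3 = u - v^3 + v^2 - v + 1 to the basis.

S(f_1,h_3): lcm = u^2. S = uv^3 - uv^2 - v + 1.
  leading term uv^3: subtract (v^2)·f_2 from uv^3 - uv^2 - v + 1 → -uv^2 - v^4 + v^2 - v + 1
  leading term uv^2: subtract (-v)·f_2 from -uv^2 - v^4 + v^2 - v + 1 → -v^4 + v^3 + v^2 + v + 1
  leading term v^4: no divisor's leading term divides it; move -v^4 to the remainder.
  leading term v^3: no divisor's leading term divides it; move v^3 to the remainder.
  leading term v^2: no divisor's leading term divides it; move v^2 to the remainder.
  leading term v: no divisor's leading term divides it; move v to the remainder.
  leading term 1: no divisor's leading term divides it; move 1 to the remainder.
  remainder -v^4 + v^3 + v^2 + v + 1 ≠ 0; add h_4 = -v^4 + v^3 + v^2 + v + 1 to the basis.

S(f_2,h_3): lcm = uv. S = v^4 - v^3 - v^2 - v - 1.
  leading term v^4: subtract (-1)·h_4 from v^4 - v^3 - v^2 - v - 1 → 0
  remainder 0.

S(f_1,h_4): leading monomials are coprime, so the S-polynomial reduces to 0 (Buchberger's first criterion).
S(f_2,h_4): lcm = uv^4. S = uv^3 + uv^2 + uv + u + v^5 - v^3.
  leading term uv^3: subtract (v^2)·f_2 from uv^3 + uv^2 + uv + u + v^5 - v^3 → uv^2 + uv + u + v^5 - v^4 - v^3 + v^2
  leading term uv^2: subtract (v)·f_2 from uv^2 + uv + u + v^5 - v^4 - v^3 + v^2 → uv + u + v^5 - v^4 + v^3 + v^2 + v
  leading term uv: subtract (1)·f_2 from uv + u + v^5 - v^4 + v^3 + v^2 + v → u + v^5 - v^4 + v^3 + v + 1
  leading term u: subtract (1)·h_3 from u + v^5 - v^4 + v^3 + v + 1 → v^5 - v^4 - v^3 - v^2 - v
  leading term v^5: subtract (-v)·h_4 from v^5 - v^4 - v^3 - v^2 - v → 0
  remainder 0.

S(h_3,h_4): leading monomials are coprime, so the S-polynomial reduces to 0 (Buchberger's first criterion).
Every S-polynomial of the final basis reduces to 0, so we have a Gröbner basis.
Inter-reduce: drop elements whose leading term is divisible by another's, tail-reduce, and make monic.
Reduced Gröbner basis: {u - v^3 + v^2 - v + 1, v^4 - v^3 - v^2 - v - 1}.
Label its elements g_1 = u - v^3 + v^2 - v + 1, g_2 = v^4 - v^3 - v^2 - v - 1.

Reduce p = -uv - u - v^2 - v - 1 modulo G:
  leading term uv: subtract (-v)·g_1 from -uv - u - v^2 - v - 1 → -u - v^4 + v^3 + v^2 - 1
  leading term u: subtract (-1)·g_1 from -u - v^4 + v^3 + v^2 - 1 → -v^4 - v^2 - v
  leading term v^4: subtract (-1)·g_2 from -v^4 - v^2 - v → -v^3 + v^2 + v - 1
  leading term v^3: no divisor's leading term divides it; move -v^3 to the remainder.
  leading term v^2: no divisor's leading term divides it; move v^2 to the remainder.
  leading term v: no divisor's leading term divides it; move v to the remainder.
  leading term 1: no divisor's leading term divides it; move -1 to the remainder.
  normal form = -v^3 + v^2 + v - 1.
The normal form is nonzero, so p ∉ I. Since p minus its normal form lies in I, I + (p) = I + (r) where r = -v^3 + v^2 + v - 1; decide whether this ideal is the whole ring.
Run Buchberger on G together with r (pairs among the g_i already reduce to 0 since G is a Gröbner basis):
g_1 = u - v^3 + v^2 - v + 1, LT = u.
g_2 = v^4 - v^3 - v^2 - v - 1, LT = v^4.
r = -v^3 + v^2 + v - 1, LT = v^3.

S(g_1,g_2): leading monomials are coprime, so the S-polynomial reduces to 0 (Buchberger's first criterion).
S(g_1,r): leading monomials are coprime, so the S-polynomial reduces to 0 (Buchberger's first criterion).
S(g_2,r): lcm = v^4. S = v - 1.
  leading term v: no divisor's leading term divides it; move v to the remainder.
  leading term 1: no divisor's leading term divides it; move -1 to the remainder.
  remainder v - 1 ≠ 0; add m_4 = v - 1 to the basis.

S(g_1,m_4): leading monomials are coprime, so the S-polynomial reduces to 0 (Buchberger's first criterion).
S(g_2,m_4): lcm = v^4. S = -v^2 - v - 1.
  leading term v^2: subtract (-v)·m_4 from -v^2 - v - 1 → v - 1
  leading term v: subtract (1)·m_4 from v - 1 → 0
  remainder 0.

S(r,m_4): lcm = v^3. S = -v + 1.
  leading term v: subtract (-1)·m_4 from -v + 1 → 0
  remainder 0.

Every S-polynomial of the final basis reduces to 0, so we have a Gröbner basis.
Inter-reduce: drop elements whose leading term is divisible by another's, tail-reduce, and make monic.
Reduced Gröbner basis: {u, v - 1}.
The reduced Gröbner basis of I + (p) is {u, v - 1} ≠ {1}, a proper ideal, so the enlarged system stays consistent: p is independent of I, with normal form -v^3 + v^2 + v - 1.

The remainder on division by a Gröbner basis is unique — it is the normal form.

-uv - u - v^2 - v - 1 is independent of I; its normal form modulo I is -v^3 + v^2 + v - 1.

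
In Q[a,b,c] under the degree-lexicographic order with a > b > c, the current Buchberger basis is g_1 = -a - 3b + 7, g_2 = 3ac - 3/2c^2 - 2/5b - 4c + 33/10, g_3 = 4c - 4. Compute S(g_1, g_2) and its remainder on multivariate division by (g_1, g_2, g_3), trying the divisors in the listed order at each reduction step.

S(g_1, g_2) = 3bc + 1/2c^2 + 2/15b - 17/3c - 11/10; remainder on division = 47/15b - 94/15.

lcm(LM(g_1), LM(g_2)) = ac.
S = (lcm/LT(g_1))·g_1 − (lcm/LT(g_2))·g_2 = 3bc + 1/2c^2 + 2/15b - 17/3c - 11/10.
Reduce S modulo (g_1, g_2, g_3) in that order:
  leading term bc: subtract (3/4b)·g_3 from 3bc + 1/2c^2 + 2/15b - 17/3c - 11/10 → 1/2c^2 + 47/15b - 17/3c - 11/10
  leading term c^2: subtract (1/8c)·g_3 from 1/2c^2 + 47/15b - 17/3c - 11/10 → 47/15b - 31/6c - 11/10
  leading term b: no divisor's leading term divides it; move 47/15b to the remainder.
  leading term c: subtract (-31/24)·g_3 from -31/6c - 11/10 → -94/15
  leading term 1: no divisor's leading term divides it; move -94/15 to the remainder.
The remainder 47/15b - 94/15 is nonzero, so it would be added as the next basis element.
An S-polynomial is built so that the two leading terms cancel; whether anything survives reduction is exactly the Gröbner-basis criterion.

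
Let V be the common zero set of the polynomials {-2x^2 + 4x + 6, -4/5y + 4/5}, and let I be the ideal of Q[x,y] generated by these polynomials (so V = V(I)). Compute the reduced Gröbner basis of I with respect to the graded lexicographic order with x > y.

f_1 = -2x^2 + 4x + 6, LT = x^2.
f_2 = -4/5y + 4/5, LT = y.

The S-polynomials (S(f_1,f_2)) all reduce to 0 modulo the current basis, so we have a Gröbner basis.

G = {x^2 - 2x - 3, y - 1}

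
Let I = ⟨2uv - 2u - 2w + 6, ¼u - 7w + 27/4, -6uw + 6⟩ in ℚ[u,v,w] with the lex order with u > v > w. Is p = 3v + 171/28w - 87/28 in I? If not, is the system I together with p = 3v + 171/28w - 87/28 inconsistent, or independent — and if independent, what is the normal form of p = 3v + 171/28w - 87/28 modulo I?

3v + 171/28w - 87/28 lies in I (it reduces to 0).

First compute the reduced Gröbner basis of I by Buchberger's algorithm.
f_1 = 2uv - 2u - 2w + 6, LT = uv.
f_2 = ¼u - 7w + 27/4, LT = u.
f_3 = -6uw + 6, LT = uw.

S(f_1,f_2): lcm = uv. S = -u + 28vw - 27v - w + 3.
  leading term u: subtract (-4)·f_2 from -u + 28vw - 27v - w + 3 → 28vw - 27v - 29w + 30
  leading term vw: no divisor's leading term divides it; move 28vw to the remainder.
  leading term v: no divisor's leading term divides it; move -27v to the remainder.
  leading term w: no divisor's leading term divides it; move -29w to the remainder.
  leading term 1: no divisor's leading term divides it; move 30 to the remainder.
  remainder 28vw - 27v - 29w + 30 ≠ 0; add h_4 = 28vw - 27v - 29w + 30 to the basis.

S(f_1,f_3): lcm = uvw. S = -uw + v - w² + 3w.
  leading term uw: subtract (-4w)·f_2 from -uw + v - w² + 3w → v - 29w² + 30w
  leading term v: no divisor's leading term divides it; move v to the remainder.
  leading term w²: no divisor's leading term divides it; move -29w² to the remainder.
  leading term w: no divisor's leading term divides it; move 30w to the remainder.
  remainder v - 29w² + 30w ≠ 0; add h_5 = v - 29w² + 30w to the basis.

S(f_2,f_3): lcm = uw. S = -28w² + 27w + 1.
  leading term w²: no divisor's leading term divides it; move -28w² to the remainder.
  leading term w: no divisor's leading term divides it; move 27w to the remainder.
  leading term 1: no divisor's leading term divides it; move 1 to the remainder.
  remainder -28w² + 27w + 1 ≠ 0; add h_6 = -28w² + 27w + 1 to the basis.

The other S-polynomials (S(f_1,h_4), S(f_2,h_4), S(f_3,h_4), S(f_1,h_5), S(f_2,h_5), S(f_3,h_5), S(h_4,h_5), S(f_1,h_6), S(f_2,h_6), S(f_3,h_6), S(h_4,h_6), S(h_5,h_6)) all reduce to 0 modulo the current basis, so we have a Gröbner basis.
Inter-reduce: drop elements whose leading term is divisible by another's, tail-reduce, and make monic.
Reduced Gröbner basis: {u - 28w + 27, v + 57/28w - 29/28, w² - 27/28w - 1/28}.
Label its elements g_1 = u - 28w + 27, g_2 = v + 57/28w - 29/28, g_3 = w² - 27/28w - 1/28.

Reduce p = 3v + 171/28w - 87/28 modulo G:
  leading term v: subtract (3)·g_2 from 3v + 171/28w - 87/28 → 0
  normal form = 0.
Since the normal form is 0, p ∈ I.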